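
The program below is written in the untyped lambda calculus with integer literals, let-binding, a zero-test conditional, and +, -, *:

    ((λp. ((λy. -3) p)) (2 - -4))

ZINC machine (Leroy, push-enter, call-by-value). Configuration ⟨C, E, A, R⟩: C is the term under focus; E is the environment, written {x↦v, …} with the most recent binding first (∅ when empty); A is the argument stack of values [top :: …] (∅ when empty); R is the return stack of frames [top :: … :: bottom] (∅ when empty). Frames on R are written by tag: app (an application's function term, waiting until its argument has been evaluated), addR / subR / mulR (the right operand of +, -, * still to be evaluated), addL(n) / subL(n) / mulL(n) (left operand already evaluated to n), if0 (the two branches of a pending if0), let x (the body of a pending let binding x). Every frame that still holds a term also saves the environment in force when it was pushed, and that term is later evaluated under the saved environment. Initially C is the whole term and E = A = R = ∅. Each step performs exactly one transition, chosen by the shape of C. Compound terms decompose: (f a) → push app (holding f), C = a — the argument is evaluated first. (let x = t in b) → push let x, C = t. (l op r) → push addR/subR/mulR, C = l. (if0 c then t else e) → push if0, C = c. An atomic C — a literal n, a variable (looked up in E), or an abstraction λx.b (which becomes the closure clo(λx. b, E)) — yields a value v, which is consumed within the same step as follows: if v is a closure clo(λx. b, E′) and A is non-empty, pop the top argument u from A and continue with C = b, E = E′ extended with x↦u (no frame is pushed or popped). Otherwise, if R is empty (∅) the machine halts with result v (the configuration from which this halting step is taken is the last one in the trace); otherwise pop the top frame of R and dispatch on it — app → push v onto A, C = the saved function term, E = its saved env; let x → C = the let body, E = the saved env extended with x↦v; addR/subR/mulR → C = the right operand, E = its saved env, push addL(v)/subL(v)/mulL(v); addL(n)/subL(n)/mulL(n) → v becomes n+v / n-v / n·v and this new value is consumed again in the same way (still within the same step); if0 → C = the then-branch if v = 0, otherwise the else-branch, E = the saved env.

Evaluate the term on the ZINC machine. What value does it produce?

0. ⟨C=((λp. ((λy. -3) p)) (2 - -4)); E=∅; A=∅; R=∅⟩
1. ⟨C=(2 - -4); E=∅; A=∅; R=[app]⟩
2. ⟨C=2; E=∅; A=∅; R=[subR :: app]⟩
3. ⟨C=-4; E=∅; A=∅; R=[subL(2) :: app]⟩
4. ⟨C=(λp. ((λy. -3) p)); E=∅; A=[6]; R=∅⟩
5. ⟨C=((λy. -3) p); E={p↦6}; A=∅; R=∅⟩
6. ⟨C=p; E={p↦6}; A=∅; R=[app]⟩
7. ⟨C=(λy. -3); E={p↦6}; A=[6]; R=∅⟩
8. ⟨C=-3; E={y↦6, p↦6}; A=∅; R=∅⟩
→ final value -3

Answer: -3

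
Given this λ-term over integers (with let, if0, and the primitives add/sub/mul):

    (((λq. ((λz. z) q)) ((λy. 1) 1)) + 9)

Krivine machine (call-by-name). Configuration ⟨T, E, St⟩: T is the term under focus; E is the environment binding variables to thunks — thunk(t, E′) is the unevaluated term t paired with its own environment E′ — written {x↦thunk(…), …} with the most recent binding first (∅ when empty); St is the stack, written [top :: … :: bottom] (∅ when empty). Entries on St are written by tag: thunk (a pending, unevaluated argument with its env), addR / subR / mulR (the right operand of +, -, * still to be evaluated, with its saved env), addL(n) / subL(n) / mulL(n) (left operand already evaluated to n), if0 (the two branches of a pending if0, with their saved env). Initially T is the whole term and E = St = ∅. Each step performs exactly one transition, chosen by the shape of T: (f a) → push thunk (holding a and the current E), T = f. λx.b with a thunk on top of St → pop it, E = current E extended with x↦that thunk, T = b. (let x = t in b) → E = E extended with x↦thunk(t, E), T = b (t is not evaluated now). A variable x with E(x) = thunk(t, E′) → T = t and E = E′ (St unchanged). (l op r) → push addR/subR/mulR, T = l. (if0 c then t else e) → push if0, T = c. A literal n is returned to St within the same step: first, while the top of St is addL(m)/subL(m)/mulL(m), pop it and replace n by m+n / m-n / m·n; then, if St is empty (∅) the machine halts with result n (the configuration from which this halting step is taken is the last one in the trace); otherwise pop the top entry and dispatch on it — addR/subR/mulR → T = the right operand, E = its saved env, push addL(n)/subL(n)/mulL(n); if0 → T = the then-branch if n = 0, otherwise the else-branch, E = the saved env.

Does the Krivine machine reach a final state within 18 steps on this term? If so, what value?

Answer: 10

Execution trace:
step 0: ⟨T=(((λq. ((λz. z) q)) ((λy. 1) 1)) + 9); E=∅; St=∅⟩
step 1: ⟨T=((λq. ((λz. z) q)) ((λy. 1) 1)); E=∅; St=[addR]⟩
step 2: ⟨T=(λq. ((λz. z) q)); E=∅; St=[thunk :: addR]⟩
step 3: ⟨T=((λz. z) q); E={q↦thunk(((λy. 1) 1), ∅)}; St=[addR]⟩
step 4: ⟨T=(λz. z); E={q↦thunk(((λy. 1) 1), ∅)}; St=[thunk :: addR]⟩
step 5: ⟨T=z; E={z↦thunk(q, {q↦thunk(((λy. 1) 1), ∅)}), q↦thunk(((λy. 1) 1), ∅)}; St=[addR]⟩
step 6: ⟨T=q; E={q↦thunk(((λy. 1) 1), ∅)}; St=[addR]⟩
step 7: ⟨T=((λy. 1) 1); E=∅; St=[addR]⟩
step 8: ⟨T=(λy. 1); E=∅; St=[thunk :: addR]⟩
step 9: ⟨T=1; E={y↦thunk(1, ∅)}; St=[addR]⟩
step 10: ⟨T=9; E=∅; St=[addL(1)]⟩
→ final value 10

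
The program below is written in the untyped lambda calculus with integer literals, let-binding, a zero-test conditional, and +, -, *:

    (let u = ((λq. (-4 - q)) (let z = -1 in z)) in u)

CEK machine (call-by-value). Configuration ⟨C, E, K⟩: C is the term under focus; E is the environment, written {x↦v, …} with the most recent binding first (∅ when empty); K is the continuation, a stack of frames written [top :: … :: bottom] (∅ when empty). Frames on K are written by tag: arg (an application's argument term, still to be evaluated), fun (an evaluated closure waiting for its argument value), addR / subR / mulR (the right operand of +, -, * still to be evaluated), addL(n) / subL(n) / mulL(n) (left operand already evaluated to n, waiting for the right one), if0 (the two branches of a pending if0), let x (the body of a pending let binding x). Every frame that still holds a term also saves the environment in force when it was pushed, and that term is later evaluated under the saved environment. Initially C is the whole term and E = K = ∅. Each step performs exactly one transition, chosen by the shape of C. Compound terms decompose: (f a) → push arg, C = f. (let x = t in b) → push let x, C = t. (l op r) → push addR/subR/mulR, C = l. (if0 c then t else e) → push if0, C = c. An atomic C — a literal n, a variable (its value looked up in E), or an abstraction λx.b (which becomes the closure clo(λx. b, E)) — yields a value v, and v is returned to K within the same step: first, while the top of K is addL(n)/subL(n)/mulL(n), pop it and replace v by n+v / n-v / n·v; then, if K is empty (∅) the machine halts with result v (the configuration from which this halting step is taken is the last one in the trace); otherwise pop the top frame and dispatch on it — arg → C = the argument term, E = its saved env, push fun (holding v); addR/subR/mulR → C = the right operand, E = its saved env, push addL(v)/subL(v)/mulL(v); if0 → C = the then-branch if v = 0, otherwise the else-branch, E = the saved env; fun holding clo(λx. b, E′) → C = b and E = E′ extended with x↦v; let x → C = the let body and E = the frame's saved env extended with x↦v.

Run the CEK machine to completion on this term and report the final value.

0. [C=(let u = ((λq. (-4 - q)) (let z = -1 in z)) in u) | E=∅ | K=∅]
1. [C=((λq. (-4 - q)) (let z = -1 in z)) | E=∅ | K=[let u]]
2. [C=(λq. (-4 - q)) | E=∅ | K=[arg :: let u]]
3. [C=(let z = -1 in z) | E=∅ | K=[fun :: let u]]
4. [C=-1 | E=∅ | K=[let z :: fun :: let u]]
5. [C=z | E={z↦-1} | K=[fun :: let u]]
6. [C=(-4 - q) | E={q↦-1} | K=[let u]]
7. [C=-4 | E={q↦-1} | K=[subR :: let u]]
8. [C=q | E={q↦-1} | K=[subL(-4) :: let u]]
9. [C=u | E={u↦-3} | K=∅]
→ final value -3

Answer: -3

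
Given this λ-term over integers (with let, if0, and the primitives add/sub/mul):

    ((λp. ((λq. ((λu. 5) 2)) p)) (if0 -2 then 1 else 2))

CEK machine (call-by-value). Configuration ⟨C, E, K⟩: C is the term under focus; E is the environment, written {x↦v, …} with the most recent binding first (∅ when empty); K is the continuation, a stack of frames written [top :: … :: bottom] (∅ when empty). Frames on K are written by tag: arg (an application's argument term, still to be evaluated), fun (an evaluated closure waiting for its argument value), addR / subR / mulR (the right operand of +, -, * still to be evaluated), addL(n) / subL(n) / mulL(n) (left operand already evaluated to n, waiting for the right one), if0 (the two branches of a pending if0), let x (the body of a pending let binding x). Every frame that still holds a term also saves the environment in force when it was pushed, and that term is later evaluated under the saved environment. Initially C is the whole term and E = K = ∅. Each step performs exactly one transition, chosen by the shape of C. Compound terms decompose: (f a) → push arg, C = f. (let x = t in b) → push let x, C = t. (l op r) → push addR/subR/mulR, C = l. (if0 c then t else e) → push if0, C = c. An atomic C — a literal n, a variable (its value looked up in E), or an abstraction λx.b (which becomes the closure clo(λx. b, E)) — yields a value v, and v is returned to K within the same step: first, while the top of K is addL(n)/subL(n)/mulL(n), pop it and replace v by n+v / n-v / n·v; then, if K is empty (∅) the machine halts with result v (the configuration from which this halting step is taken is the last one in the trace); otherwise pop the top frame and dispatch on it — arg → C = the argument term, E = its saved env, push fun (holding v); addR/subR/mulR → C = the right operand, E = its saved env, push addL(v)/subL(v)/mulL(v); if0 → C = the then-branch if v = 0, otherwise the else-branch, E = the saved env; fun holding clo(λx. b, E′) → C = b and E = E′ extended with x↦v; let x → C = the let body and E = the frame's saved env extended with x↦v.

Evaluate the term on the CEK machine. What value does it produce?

[0] <C=((λp. ((λq. ((λu. 5) 2)) p)) (if0 -2 then 1 else 2)), E=∅, K=∅>
[1] <C=(λp. ((λq. ((λu. 5) 2)) p)), E=∅, K=[arg]>
[2] <C=(if0 -2 then 1 else 2), E=∅, K=[fun]>
[3] <C=-2, E=∅, K=[if0 :: fun]>
[4] <C=2, E=∅, K=[fun]>
[5] <C=((λq. ((λu. 5) 2)) p), E={p↦2}, K=∅>
[6] <C=(λq. ((λu. 5) 2)), E={p↦2}, K=[arg]>
[7] <C=p, E={p↦2}, K=[fun]>
[8] <C=((λu. 5) 2), E={q↦2, p↦2}, K=∅>
[9] <C=(λu. 5), E={q↦2, p↦2}, K=[arg]>
[10] <C=2, E={q↦2, p↦2}, K=[fun]>
[11] <C=5, E={u↦2, q↦2, p↦2}, K=∅>
→ final value 5

Answer: 5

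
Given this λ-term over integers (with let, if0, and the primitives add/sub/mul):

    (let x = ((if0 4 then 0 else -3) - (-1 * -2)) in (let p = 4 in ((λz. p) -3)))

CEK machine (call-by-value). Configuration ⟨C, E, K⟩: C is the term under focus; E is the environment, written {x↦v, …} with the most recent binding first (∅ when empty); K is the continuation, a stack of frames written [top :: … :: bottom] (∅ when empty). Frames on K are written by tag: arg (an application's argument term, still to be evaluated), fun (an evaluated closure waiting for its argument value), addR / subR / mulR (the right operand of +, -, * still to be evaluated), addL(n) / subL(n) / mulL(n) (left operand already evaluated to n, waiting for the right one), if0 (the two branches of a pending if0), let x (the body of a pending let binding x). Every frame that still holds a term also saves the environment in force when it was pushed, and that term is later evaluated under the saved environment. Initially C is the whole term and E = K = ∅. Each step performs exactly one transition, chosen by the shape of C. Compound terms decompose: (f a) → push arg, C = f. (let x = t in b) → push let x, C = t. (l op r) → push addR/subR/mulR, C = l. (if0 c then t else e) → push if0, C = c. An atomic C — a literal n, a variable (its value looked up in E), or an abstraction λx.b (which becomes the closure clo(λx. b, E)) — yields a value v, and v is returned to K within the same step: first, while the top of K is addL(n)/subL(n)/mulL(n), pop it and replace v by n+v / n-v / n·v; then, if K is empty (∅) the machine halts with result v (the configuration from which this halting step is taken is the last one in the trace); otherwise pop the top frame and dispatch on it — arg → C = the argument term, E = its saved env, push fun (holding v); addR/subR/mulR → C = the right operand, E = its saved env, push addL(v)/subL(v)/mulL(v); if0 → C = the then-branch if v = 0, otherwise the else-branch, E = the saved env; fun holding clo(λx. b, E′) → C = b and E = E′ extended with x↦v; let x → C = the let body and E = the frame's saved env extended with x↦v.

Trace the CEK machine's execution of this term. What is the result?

[0] ⟨C=(let x = ((if0 4 then 0 else -3) - (-1 * -2)) in (let p = 4 in ((λz. p) -3))); E=∅; K=∅⟩
[1] ⟨C=((if0 4 then 0 else -3) - (-1 * -2)); E=∅; K=[let x]⟩
[2] ⟨C=(if0 4 then 0 else -3); E=∅; K=[subR :: let x]⟩
[3] ⟨C=4; E=∅; K=[if0 :: subR :: let x]⟩
[4] ⟨C=-3; E=∅; K=[subR :: let x]⟩
[5] ⟨C=(-1 * -2); E=∅; K=[subL(-3) :: let x]⟩
[6] ⟨C=-1; E=∅; K=[mulR :: subL(-3) :: let x]⟩
[7] ⟨C=-2; E=∅; K=[mulL(-1) :: subL(-3) :: let x]⟩
[8] ⟨C=(let p = 4 in ((λz. p) -3)); E={x↦-5}; K=∅⟩
[9] ⟨C=4; E={x↦-5}; K=[let p]⟩
[10] ⟨C=((λz. p) -3); E={p↦4, x↦-5}; K=∅⟩
[11] ⟨C=(λz. p); E={p↦4, x↦-5}; K=[arg]⟩
[12] ⟨C=-3; E={p↦4, x↦-5}; K=[fun]⟩
[13] ⟨C=p; E={z↦-3, p↦4, x↦-5}; K=∅⟩
→ final value 4

Answer: 4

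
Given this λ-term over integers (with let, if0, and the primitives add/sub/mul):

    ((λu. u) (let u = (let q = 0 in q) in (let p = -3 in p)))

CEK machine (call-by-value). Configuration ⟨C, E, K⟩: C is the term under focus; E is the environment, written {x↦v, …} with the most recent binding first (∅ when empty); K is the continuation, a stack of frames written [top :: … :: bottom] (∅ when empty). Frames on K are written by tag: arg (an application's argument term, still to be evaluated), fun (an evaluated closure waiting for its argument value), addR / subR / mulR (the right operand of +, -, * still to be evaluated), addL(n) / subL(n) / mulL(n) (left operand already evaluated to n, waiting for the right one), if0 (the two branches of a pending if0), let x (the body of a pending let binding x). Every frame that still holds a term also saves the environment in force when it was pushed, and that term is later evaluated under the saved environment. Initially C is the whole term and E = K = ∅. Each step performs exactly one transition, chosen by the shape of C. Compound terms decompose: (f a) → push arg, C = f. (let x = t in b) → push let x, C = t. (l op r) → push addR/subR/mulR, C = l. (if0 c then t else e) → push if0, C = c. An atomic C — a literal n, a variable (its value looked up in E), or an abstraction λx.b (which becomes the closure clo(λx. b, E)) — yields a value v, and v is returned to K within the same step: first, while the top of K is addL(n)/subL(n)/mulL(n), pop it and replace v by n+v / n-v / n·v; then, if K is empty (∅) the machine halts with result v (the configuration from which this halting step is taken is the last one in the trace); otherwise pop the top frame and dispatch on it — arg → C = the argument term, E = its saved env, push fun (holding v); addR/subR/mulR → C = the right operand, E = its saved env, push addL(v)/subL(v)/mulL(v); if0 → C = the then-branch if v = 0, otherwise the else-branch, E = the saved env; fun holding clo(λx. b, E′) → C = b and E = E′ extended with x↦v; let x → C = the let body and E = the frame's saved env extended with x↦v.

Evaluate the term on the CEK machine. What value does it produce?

Answer: -3

Derivation:
step 0: ⟨C=((λu. u) (let u = (let q = 0 in q) in (let p = -3 in p))); E=∅; K=∅⟩
step 1: ⟨C=(λu. u); E=∅; K=[arg]⟩
step 2: ⟨C=(let u = (let q = 0 in q) in (let p = -3 in p)); E=∅; K=[fun]⟩
step 3: ⟨C=(let q = 0 in q); E=∅; K=[let u :: fun]⟩
step 4: ⟨C=0; E=∅; K=[let q :: let u :: fun]⟩
step 5: ⟨C=q; E={q↦0}; K=[let u :: fun]⟩
step 6: ⟨C=(let p = -3 in p); E={u↦0}; K=[fun]⟩
step 7: ⟨C=-3; E={u↦0}; K=[let p :: fun]⟩
step 8: ⟨C=p; E={p↦-3, u↦0}; K=[fun]⟩
step 9: ⟨C=u; E={u↦-3}; K=∅⟩
→ final value -3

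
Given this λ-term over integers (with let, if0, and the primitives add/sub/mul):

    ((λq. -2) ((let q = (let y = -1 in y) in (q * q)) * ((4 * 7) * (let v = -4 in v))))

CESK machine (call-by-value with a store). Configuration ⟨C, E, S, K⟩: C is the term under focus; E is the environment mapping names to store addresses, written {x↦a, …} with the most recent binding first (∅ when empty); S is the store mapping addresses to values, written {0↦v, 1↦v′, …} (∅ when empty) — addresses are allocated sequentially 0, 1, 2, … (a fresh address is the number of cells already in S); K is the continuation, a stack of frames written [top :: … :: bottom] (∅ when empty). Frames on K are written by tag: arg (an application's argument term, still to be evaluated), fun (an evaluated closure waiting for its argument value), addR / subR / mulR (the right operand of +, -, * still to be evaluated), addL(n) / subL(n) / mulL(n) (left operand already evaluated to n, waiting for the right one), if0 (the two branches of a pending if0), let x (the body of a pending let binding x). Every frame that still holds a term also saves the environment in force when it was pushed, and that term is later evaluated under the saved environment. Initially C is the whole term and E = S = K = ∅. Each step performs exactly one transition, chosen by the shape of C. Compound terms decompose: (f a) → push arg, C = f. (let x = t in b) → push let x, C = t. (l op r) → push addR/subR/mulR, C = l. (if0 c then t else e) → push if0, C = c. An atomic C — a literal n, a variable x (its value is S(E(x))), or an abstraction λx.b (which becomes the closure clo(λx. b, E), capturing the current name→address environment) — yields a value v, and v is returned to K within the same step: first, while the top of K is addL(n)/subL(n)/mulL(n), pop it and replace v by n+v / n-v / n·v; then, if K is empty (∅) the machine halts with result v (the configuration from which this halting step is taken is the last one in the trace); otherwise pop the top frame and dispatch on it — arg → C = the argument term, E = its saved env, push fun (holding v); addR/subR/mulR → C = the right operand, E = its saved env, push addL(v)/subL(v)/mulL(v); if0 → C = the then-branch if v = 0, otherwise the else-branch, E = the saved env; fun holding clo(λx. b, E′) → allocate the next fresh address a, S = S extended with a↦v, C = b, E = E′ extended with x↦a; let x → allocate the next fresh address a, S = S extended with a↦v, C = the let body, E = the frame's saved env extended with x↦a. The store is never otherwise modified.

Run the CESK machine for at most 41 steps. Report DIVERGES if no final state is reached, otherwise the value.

t=0: <C=((λq. -2) ((let q = (let y = -1 in y) in (q * q)) * ((4 * 7) * (let v = -4 in v)))), E=∅, S=∅, K=∅>
t=1: <C=(λq. -2), E=∅, S=∅, K=[arg]>
t=2: <C=((let q = (let y = -1 in y) in (q * q)) * ((4 * 7) * (let v = -4 in v))), E=∅, S=∅, K=[fun]>
t=3: <C=(let q = (let y = -1 in y) in (q * q)), E=∅, S=∅, K=[mulR :: fun]>
t=4: <C=(let y = -1 in y), E=∅, S=∅, K=[let q :: mulR :: fun]>
t=5: <C=-1, E=∅, S=∅, K=[let y :: let q :: mulR :: fun]>
t=6: <C=y, E={y↦0}, S={0↦-1}, K=[let q :: mulR :: fun]>
t=7: <C=(q * q), E={q↦1}, S={0↦-1, 1↦-1}, K=[mulR :: fun]>
t=8: <C=q, E={q↦1}, S={0↦-1, 1↦-1}, K=[mulR :: mulR :: fun]>
t=9: <C=q, E={q↦1}, S={0↦-1, 1↦-1}, K=[mulL(-1) :: mulR :: fun]>
t=10: <C=((4 * 7) * (let v = -4 in v)), E=∅, S={0↦-1, 1↦-1}, K=[mulL(1) :: fun]>
t=11: <C=(4 * 7), E=∅, S={0↦-1, 1↦-1}, K=[mulR :: mulL(1) :: fun]>
t=12: <C=4, E=∅, S={0↦-1, 1↦-1}, K=[mulR :: mulR :: mulL(1) :: fun]>
t=13: <C=7, E=∅, S={0↦-1, 1↦-1}, K=[mulL(4) :: mulR :: mulL(1) :: fun]>
t=14: <C=(let v = -4 in v), E=∅, S={0↦-1, 1↦-1}, K=[mulL(28) :: mulL(1) :: fun]>
t=15: <C=-4, E=∅, S={0↦-1, 1↦-1}, K=[let v :: mulL(28) :: mulL(1) :: fun]>
t=16: <C=v, E={v↦2}, S={0↦-1, 1↦-1, 2↦-4}, K=[mulL(28) :: mulL(1) :: fun]>
t=17: <C=-2, E={q↦3}, S={0↦-1, 1↦-1, 2↦-4, 3↦-112}, K=∅>
→ final value -2

Answer: -2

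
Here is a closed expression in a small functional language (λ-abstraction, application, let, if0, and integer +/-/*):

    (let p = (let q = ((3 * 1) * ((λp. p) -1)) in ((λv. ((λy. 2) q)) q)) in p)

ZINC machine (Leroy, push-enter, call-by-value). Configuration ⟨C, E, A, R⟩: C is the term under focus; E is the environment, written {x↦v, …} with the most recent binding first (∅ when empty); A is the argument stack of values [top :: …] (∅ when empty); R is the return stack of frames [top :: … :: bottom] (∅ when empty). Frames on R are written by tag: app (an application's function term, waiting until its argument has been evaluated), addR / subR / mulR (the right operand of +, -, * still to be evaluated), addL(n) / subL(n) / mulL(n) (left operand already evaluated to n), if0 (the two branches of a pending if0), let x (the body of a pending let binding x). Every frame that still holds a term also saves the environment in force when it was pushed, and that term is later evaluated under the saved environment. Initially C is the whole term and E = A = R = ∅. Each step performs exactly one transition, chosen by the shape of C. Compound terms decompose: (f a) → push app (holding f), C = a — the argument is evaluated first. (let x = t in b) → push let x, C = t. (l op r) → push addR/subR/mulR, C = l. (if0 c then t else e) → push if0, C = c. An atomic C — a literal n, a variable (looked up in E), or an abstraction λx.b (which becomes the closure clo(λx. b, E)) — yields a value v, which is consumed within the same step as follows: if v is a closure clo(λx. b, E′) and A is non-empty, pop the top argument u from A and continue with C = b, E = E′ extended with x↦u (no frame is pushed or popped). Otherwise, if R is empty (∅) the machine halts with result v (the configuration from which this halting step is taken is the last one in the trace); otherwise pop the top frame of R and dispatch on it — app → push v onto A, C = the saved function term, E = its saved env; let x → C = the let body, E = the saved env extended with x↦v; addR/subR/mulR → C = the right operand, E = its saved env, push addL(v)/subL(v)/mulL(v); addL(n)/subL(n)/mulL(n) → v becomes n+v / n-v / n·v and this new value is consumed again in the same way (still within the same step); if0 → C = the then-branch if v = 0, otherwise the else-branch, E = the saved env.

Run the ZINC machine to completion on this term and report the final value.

Answer: 2

Derivation:
step 0: [C=(let p = (let q = ((3 * 1) * ((λp. p) -1)) in ((λv. ((λy. 2) q)) q)) in p) | E=∅ | A=∅ | R=∅]
step 1: [C=(let q = ((3 * 1) * ((λp. p) -1)) in ((λv. ((λy. 2) q)) q)) | E=∅ | A=∅ | R=[let p]]
step 2: [C=((3 * 1) * ((λp. p) -1)) | E=∅ | A=∅ | R=[let q :: let p]]
step 3: [C=(3 * 1) | E=∅ | A=∅ | R=[mulR :: let q :: let p]]
step 4: [C=3 | E=∅ | A=∅ | R=[mulR :: mulR :: let q :: let p]]
step 5: [C=1 | E=∅ | A=∅ | R=[mulL(3) :: mulR :: let q :: let p]]
step 6: [C=((λp. p) -1) | E=∅ | A=∅ | R=[mulL(3) :: let q :: let p]]
step 7: [C=-1 | E=∅ | A=∅ | R=[app :: mulL(3) :: let q :: let p]]
step 8: [C=(λp. p) | E=∅ | A=[-1] | R=[mulL(3) :: let q :: let p]]
step 9: [C=p | E={p↦-1} | A=∅ | R=[mulL(3) :: let q :: let p]]
step 10: [C=((λv. ((λy. 2) q)) q) | E={q↦-3} | A=∅ | R=[let p]]
step 11: [C=q | E={q↦-3} | A=∅ | R=[app :: let p]]
step 12: [C=(λv. ((λy. 2) q)) | E={q↦-3} | A=[-3] | R=[let p]]
step 13: [C=((λy. 2) q) | E={v↦-3, q↦-3} | A=∅ | R=[let p]]
step 14: [C=q | E={v↦-3, q↦-3} | A=∅ | R=[app :: let p]]
step 15: [C=(λy. 2) | E={v↦-3, q↦-3} | A=[-3] | R=[let p]]
step 16: [C=2 | E={y↦-3, v↦-3, q↦-3} | A=∅ | R=[let p]]
step 17: [C=p | E={p↦2} | A=∅ | R=∅]
→ final value 2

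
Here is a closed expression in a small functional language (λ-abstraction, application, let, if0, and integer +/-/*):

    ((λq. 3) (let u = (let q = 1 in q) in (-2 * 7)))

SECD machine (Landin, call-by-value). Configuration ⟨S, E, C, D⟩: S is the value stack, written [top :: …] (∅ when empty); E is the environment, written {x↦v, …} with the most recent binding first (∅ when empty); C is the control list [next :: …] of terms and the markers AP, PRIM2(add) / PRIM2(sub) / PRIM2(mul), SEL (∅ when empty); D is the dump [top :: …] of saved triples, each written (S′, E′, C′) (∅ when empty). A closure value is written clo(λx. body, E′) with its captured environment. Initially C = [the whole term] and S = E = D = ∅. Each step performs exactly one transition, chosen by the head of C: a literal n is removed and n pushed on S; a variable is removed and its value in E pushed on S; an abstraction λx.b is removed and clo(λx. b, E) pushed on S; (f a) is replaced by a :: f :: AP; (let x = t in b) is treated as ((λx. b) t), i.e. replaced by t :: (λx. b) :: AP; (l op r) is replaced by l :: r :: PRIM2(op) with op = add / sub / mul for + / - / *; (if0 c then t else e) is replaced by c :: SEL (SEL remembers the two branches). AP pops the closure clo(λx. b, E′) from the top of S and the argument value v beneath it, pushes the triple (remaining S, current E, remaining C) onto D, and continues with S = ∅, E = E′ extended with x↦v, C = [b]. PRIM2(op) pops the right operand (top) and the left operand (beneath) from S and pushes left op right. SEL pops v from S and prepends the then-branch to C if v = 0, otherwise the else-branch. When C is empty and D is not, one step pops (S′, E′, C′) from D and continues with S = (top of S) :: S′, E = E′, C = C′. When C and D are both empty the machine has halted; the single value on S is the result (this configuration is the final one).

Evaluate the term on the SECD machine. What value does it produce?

0. ⟨S=∅; E=∅; C=[((λq. 3) (let u = (let q = 1 in q) in (-2 * 7)))]; D=∅⟩
1. ⟨S=∅; E=∅; C=[(let u = (let q = 1 in q) in (-2 * 7)) :: (λq. 3) :: AP]; D=∅⟩
2. ⟨S=∅; E=∅; C=[(let q = 1 in q) :: (λu. (-2 * 7)) :: AP :: (λq. 3) :: AP]; D=∅⟩
3. ⟨S=∅; E=∅; C=[1 :: (λq. q) :: AP :: (λu. (-2 * 7)) :: AP :: (λq. 3) :: AP]; D=∅⟩
4. ⟨S=[1]; E=∅; C=[(λq. q) :: AP :: (λu. (-2 * 7)) :: AP :: (λq. 3) :: AP]; D=∅⟩
5. ⟨S=[clo(λq. q, ∅) :: 1]; E=∅; C=[AP :: (λu. (-2 * 7)) :: AP :: (λq. 3) :: AP]; D=∅⟩
6. ⟨S=∅; E={q↦1}; C=[q]; D=[(∅, ∅, [(λu. (-2 * 7)) :: AP :: (λq. 3) :: AP])]⟩
7. ⟨S=[1]; E={q↦1}; C=∅; D=[(∅, ∅, [(λu. (-2 * 7)) :: AP :: (λq. 3) :: AP])]⟩
8. ⟨S=[1]; E=∅; C=[(λu. (-2 * 7)) :: AP :: (λq. 3) :: AP]; D=∅⟩
9. ⟨S=[clo(λu. (-2 * 7), ∅) :: 1]; E=∅; C=[AP :: (λq. 3) :: AP]; D=∅⟩
10. ⟨S=∅; E={u↦1}; C=[(-2 * 7)]; D=[(∅, ∅, [(λq. 3) :: AP])]⟩
11. ⟨S=∅; E={u↦1}; C=[-2 :: 7 :: PRIM2(mul)]; D=[(∅, ∅, [(λq. 3) :: AP])]⟩
12. ⟨S=[-2]; E={u↦1}; C=[7 :: PRIM2(mul)]; D=[(∅, ∅, [(λq. 3) :: AP])]⟩
13. ⟨S=[7 :: -2]; E={u↦1}; C=[PRIM2(mul)]; D=[(∅, ∅, [(λq. 3) :: AP])]⟩
14. ⟨S=[-14]; E={u↦1}; C=∅; D=[(∅, ∅, [(λq. 3) :: AP])]⟩
15. ⟨S=[-14]; E=∅; C=[(λq. 3) :: AP]; D=∅⟩
16. ⟨S=[clo(λq. 3, ∅) :: -14]; E=∅; C=[AP]; D=∅⟩
17. ⟨S=∅; E={q↦-14}; C=[3]; D=[(∅, ∅, ∅)]⟩
18. ⟨S=[3]; E={q↦-14}; C=∅; D=[(∅, ∅, ∅)]⟩
19. ⟨S=[3]; E=∅; C=∅; D=∅⟩
→ final value 3

Answer: 3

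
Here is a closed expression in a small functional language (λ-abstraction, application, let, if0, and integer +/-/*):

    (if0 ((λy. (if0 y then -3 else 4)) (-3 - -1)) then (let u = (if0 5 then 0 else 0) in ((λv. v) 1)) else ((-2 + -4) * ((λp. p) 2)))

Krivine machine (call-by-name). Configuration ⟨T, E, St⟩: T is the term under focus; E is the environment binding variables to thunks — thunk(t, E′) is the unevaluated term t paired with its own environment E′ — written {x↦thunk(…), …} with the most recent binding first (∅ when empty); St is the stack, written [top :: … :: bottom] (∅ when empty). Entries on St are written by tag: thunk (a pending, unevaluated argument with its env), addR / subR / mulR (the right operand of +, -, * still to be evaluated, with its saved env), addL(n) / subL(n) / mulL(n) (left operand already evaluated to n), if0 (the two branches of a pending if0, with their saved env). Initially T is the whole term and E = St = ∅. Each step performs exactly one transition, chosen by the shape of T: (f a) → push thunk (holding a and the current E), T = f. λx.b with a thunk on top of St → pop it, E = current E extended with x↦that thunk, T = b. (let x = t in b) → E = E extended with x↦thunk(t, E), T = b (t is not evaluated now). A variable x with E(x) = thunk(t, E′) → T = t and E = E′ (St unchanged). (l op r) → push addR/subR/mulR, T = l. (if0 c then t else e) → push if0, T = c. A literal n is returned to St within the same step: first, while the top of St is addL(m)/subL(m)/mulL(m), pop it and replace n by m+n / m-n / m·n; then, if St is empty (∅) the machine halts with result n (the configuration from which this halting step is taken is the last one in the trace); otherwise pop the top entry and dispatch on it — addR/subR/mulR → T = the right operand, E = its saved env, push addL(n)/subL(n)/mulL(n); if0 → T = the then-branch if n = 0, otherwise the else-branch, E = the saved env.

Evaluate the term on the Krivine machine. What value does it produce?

t=0: <T=(if0 ((λy. (if0 y then -3 else 4)) (-3 - -1)) then (let u = (if0 5 then 0 else 0) in ((λv. v) 1)) else ((-2 + -4) * ((λp. p) 2))), E=∅, St=∅>
t=1: <T=((λy. (if0 y then -3 else 4)) (-3 - -1)), E=∅, St=[if0]>
t=2: <T=(λy. (if0 y then -3 else 4)), E=∅, St=[thunk :: if0]>
t=3: <T=(if0 y then -3 else 4), E={y↦thunk((-3 - -1), ∅)}, St=[if0]>
t=4: <T=y, E={y↦thunk((-3 - -1), ∅)}, St=[if0 :: if0]>
t=5: <T=(-3 - -1), E=∅, St=[if0 :: if0]>
t=6: <T=-3, E=∅, St=[subR :: if0 :: if0]>
t=7: <T=-1, E=∅, St=[subL(-3) :: if0 :: if0]>
t=8: <T=4, E={y↦thunk((-3 - -1), ∅)}, St=[if0]>
t=9: <T=((-2 + -4) * ((λp. p) 2)), E=∅, St=∅>
t=10: <T=(-2 + -4), E=∅, St=[mulR]>
t=11: <T=-2, E=∅, St=[addR :: mulR]>
t=12: <T=-4, E=∅, St=[addL(-2) :: mulR]>
t=13: <T=((λp. p) 2), E=∅, St=[mulL(-6)]>
t=14: <T=(λp. p), E=∅, St=[thunk :: mulL(-6)]>
t=15: <T=p, E={p↦thunk(2, ∅)}, St=[mulL(-6)]>
t=16: <T=2, E=∅, St=[mulL(-6)]>
→ final value -12

Answer: -12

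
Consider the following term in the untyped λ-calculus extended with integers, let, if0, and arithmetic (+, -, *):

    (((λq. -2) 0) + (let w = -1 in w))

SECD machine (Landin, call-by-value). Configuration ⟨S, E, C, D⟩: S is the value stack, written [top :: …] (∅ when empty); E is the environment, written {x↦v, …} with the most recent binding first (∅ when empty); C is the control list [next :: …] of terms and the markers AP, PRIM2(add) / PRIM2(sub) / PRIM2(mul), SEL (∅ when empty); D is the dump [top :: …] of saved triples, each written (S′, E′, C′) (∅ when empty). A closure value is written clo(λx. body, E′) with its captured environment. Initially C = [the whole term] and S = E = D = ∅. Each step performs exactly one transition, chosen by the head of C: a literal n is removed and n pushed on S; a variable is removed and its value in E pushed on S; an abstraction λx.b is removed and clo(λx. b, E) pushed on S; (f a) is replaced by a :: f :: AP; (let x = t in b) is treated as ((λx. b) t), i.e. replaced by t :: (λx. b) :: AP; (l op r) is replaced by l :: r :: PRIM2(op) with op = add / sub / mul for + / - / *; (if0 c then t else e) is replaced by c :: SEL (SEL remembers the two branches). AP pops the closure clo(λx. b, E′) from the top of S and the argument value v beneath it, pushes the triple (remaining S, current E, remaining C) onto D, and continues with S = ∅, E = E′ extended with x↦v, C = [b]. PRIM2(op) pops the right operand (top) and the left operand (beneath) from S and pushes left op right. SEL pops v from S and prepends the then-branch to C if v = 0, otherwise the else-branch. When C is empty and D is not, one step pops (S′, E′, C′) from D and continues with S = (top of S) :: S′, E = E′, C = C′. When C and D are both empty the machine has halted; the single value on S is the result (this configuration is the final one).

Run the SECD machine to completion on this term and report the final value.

step 0: ⟨S=∅; E=∅; C=[(((λq. -2) 0) + (let w = -1 in w))]; D=∅⟩
step 1: ⟨S=∅; E=∅; C=[((λq. -2) 0) :: (let w = -1 in w) :: PRIM2(add)]; D=∅⟩
step 2: ⟨S=∅; E=∅; C=[0 :: (λq. -2) :: AP :: (let w = -1 in w) :: PRIM2(add)]; D=∅⟩
step 3: ⟨S=[0]; E=∅; C=[(λq. -2) :: AP :: (let w = -1 in w) :: PRIM2(add)]; D=∅⟩
step 4: ⟨S=[clo(λq. -2, ∅) :: 0]; E=∅; C=[AP :: (let w = -1 in w) :: PRIM2(add)]; D=∅⟩
step 5: ⟨S=∅; E={q↦0}; C=[-2]; D=[(∅, ∅, [(let w = -1 in w) :: PRIM2(add)])]⟩
step 6: ⟨S=[-2]; E={q↦0}; C=∅; D=[(∅, ∅, [(let w = -1 in w) :: PRIM2(add)])]⟩
step 7: ⟨S=[-2]; E=∅; C=[(let w = -1 in w) :: PRIM2(add)]; D=∅⟩
step 8: ⟨S=[-2]; E=∅; C=[-1 :: (λw. w) :: AP :: PRIM2(add)]; D=∅⟩
step 9: ⟨S=[-1 :: -2]; E=∅; C=[(λw. w) :: AP :: PRIM2(add)]; D=∅⟩
step 10: ⟨S=[clo(λw. w, ∅) :: -1 :: -2]; E=∅; C=[AP :: PRIM2(add)]; D=∅⟩
step 11: ⟨S=∅; E={w↦-1}; C=[w]; D=[([-2], ∅, [PRIM2(add)])]⟩
step 12: ⟨S=[-1]; E={w↦-1}; C=∅; D=[([-2], ∅, [PRIM2(add)])]⟩
step 13: ⟨S=[-1 :: -2]; E=∅; C=[PRIM2(add)]; D=∅⟩
step 14: ⟨S=[-3]; E=∅; C=∅; D=∅⟩
→ final value -3

Answer: -3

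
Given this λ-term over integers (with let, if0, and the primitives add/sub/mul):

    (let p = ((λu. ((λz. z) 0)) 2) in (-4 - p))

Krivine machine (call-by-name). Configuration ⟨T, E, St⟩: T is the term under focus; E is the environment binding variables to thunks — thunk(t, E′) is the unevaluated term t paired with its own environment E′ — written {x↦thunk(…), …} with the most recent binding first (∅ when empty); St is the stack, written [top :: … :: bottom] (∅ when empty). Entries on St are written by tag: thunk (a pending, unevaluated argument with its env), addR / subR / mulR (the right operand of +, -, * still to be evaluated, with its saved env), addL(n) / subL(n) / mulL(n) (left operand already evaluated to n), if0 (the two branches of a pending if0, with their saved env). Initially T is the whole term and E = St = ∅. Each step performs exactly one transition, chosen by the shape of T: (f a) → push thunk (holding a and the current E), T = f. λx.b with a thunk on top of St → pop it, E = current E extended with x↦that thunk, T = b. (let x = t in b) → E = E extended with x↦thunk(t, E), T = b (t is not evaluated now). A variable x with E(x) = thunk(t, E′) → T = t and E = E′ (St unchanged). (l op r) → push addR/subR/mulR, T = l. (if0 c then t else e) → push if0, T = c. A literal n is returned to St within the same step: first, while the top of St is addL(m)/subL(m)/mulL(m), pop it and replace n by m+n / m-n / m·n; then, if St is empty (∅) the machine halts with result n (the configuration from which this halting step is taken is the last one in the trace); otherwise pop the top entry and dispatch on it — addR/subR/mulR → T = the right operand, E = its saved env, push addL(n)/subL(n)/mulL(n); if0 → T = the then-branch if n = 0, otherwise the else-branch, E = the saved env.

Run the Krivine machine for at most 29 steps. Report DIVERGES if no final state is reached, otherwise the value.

Answer: -4

Derivation:
step 0: [T=(let p = ((λu. ((λz. z) 0)) 2) in (-4 - p)) | E=∅ | St=∅]
step 1: [T=(-4 - p) | E={p↦thunk(((λu. ((λz. z) 0)) 2), ∅)} | St=∅]
step 2: [T=-4 | E={p↦thunk(((λu. ((λz. z) 0)) 2), ∅)} | St=[subR]]
step 3: [T=p | E={p↦thunk(((λu. ((λz. z) 0)) 2), ∅)} | St=[subL(-4)]]
step 4: [T=((λu. ((λz. z) 0)) 2) | E=∅ | St=[subL(-4)]]
step 5: [T=(λu. ((λz. z) 0)) | E=∅ | St=[thunk :: subL(-4)]]
step 6: [T=((λz. z) 0) | E={u↦thunk(2, ∅)} | St=[subL(-4)]]
step 7: [T=(λz. z) | E={u↦thunk(2, ∅)} | St=[thunk :: subL(-4)]]
step 8: [T=z | E={z↦thunk(0, {u↦thunk(2, ∅)}), u↦thunk(2, ∅)} | St=[subL(-4)]]
step 9: [T=0 | E={u↦thunk(2, ∅)} | St=[subL(-4)]]
→ final value -4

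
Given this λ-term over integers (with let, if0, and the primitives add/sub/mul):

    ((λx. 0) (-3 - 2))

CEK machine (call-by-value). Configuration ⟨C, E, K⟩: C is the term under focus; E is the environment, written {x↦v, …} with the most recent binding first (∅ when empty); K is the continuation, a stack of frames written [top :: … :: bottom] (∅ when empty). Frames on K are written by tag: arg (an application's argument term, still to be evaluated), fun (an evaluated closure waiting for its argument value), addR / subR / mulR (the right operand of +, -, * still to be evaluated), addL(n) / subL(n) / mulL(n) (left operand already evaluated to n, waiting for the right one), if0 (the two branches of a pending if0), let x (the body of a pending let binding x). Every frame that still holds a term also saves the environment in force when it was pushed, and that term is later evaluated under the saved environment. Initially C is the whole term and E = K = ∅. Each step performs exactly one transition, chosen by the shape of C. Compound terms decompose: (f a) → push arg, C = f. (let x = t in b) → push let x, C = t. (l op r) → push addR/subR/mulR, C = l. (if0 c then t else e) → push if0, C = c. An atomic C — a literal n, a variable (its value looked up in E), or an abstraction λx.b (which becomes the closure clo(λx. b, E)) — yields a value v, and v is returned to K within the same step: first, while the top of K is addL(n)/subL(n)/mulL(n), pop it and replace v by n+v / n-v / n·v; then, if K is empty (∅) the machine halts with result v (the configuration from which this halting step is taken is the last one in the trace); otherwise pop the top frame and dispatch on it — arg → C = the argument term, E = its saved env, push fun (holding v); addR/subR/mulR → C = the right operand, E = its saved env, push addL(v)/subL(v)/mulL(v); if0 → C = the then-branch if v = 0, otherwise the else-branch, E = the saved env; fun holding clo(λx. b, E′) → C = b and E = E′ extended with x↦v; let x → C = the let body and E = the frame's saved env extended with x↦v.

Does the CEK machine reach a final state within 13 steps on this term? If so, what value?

Answer: 0

Machine steps:
t=0: ⟨C=((λx. 0) (-3 - 2)); E=∅; K=∅⟩
t=1: ⟨C=(λx. 0); E=∅; K=[arg]⟩
t=2: ⟨C=(-3 - 2); E=∅; K=[fun]⟩
t=3: ⟨C=-3; E=∅; K=[subR :: fun]⟩
t=4: ⟨C=2; E=∅; K=[subL(-3) :: fun]⟩
t=5: ⟨C=0; E={x↦-5}; K=∅⟩
→ final value 0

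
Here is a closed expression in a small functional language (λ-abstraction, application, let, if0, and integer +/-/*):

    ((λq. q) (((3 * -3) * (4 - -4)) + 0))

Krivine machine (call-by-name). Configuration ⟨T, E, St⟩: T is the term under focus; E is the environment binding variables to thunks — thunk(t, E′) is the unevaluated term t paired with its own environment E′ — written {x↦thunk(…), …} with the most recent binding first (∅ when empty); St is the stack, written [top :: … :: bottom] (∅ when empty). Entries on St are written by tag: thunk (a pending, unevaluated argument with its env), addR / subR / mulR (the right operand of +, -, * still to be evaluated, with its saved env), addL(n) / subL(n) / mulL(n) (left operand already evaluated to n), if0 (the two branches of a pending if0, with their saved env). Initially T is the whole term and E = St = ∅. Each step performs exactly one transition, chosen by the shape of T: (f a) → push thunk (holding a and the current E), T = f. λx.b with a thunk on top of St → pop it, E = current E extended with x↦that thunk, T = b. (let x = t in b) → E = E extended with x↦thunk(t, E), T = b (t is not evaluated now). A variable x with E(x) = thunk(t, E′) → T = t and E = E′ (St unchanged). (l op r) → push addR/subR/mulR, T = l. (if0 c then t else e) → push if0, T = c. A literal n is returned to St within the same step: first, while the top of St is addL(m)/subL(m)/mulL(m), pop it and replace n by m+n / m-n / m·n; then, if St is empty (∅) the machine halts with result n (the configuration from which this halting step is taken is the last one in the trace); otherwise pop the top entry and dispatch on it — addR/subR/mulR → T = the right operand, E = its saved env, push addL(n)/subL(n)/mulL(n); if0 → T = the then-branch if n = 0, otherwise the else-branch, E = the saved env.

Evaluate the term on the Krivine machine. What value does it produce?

Answer: -72

Derivation:
step 0: ⟨T=((λq. q) (((3 * -3) * (4 - -4)) + 0)); E=∅; St=∅⟩
step 1: ⟨T=(λq. q); E=∅; St=[thunk]⟩
step 2: ⟨T=q; E={q↦thunk((((3 * -3) * (4 - -4)) + 0), ∅)}; St=∅⟩
step 3: ⟨T=(((3 * -3) * (4 - -4)) + 0); E=∅; St=∅⟩
step 4: ⟨T=((3 * -3) * (4 - -4)); E=∅; St=[addR]⟩
step 5: ⟨T=(3 * -3); E=∅; St=[mulR :: addR]⟩
step 6: ⟨T=3; E=∅; St=[mulR :: mulR :: addR]⟩
step 7: ⟨T=-3; E=∅; St=[mulL(3) :: mulR :: addR]⟩
step 8: ⟨T=(4 - -4); E=∅; St=[mulL(-9) :: addR]⟩
step 9: ⟨T=4; E=∅; St=[subR :: mulL(-9) :: addR]⟩
step 10: ⟨T=-4; E=∅; St=[subL(4) :: mulL(-9) :: addR]⟩
step 11: ⟨T=0; E=∅; St=[addL(-72)]⟩
→ final value -72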